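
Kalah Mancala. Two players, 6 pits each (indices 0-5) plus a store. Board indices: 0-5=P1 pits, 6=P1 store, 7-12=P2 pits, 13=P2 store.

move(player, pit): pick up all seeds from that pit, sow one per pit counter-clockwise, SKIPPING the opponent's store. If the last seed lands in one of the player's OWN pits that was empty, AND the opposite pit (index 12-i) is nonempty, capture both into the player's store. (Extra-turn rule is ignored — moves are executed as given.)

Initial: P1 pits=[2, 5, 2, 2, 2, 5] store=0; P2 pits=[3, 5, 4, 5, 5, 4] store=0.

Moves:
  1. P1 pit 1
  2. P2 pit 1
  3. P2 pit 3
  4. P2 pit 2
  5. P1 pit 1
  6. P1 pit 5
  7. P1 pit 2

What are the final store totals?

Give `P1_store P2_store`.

Answer: 3 3

Derivation:
Move 1: P1 pit1 -> P1=[2,0,3,3,3,6](1) P2=[3,5,4,5,5,4](0)
Move 2: P2 pit1 -> P1=[2,0,3,3,3,6](1) P2=[3,0,5,6,6,5](1)
Move 3: P2 pit3 -> P1=[3,1,4,3,3,6](1) P2=[3,0,5,0,7,6](2)
Move 4: P2 pit2 -> P1=[4,1,4,3,3,6](1) P2=[3,0,0,1,8,7](3)
Move 5: P1 pit1 -> P1=[4,0,5,3,3,6](1) P2=[3,0,0,1,8,7](3)
Move 6: P1 pit5 -> P1=[4,0,5,3,3,0](2) P2=[4,1,1,2,9,7](3)
Move 7: P1 pit2 -> P1=[4,0,0,4,4,1](3) P2=[5,1,1,2,9,7](3)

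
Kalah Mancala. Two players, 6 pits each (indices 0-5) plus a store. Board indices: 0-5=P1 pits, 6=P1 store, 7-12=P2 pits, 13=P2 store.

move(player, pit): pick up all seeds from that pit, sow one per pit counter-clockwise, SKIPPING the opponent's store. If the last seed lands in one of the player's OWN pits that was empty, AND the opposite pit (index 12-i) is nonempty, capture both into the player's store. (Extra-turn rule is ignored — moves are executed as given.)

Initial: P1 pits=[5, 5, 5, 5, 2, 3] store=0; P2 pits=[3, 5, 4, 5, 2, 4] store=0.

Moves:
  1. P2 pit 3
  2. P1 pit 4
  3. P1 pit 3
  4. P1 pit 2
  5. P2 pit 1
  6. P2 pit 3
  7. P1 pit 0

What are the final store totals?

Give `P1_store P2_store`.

Move 1: P2 pit3 -> P1=[6,6,5,5,2,3](0) P2=[3,5,4,0,3,5](1)
Move 2: P1 pit4 -> P1=[6,6,5,5,0,4](1) P2=[3,5,4,0,3,5](1)
Move 3: P1 pit3 -> P1=[6,6,5,0,1,5](2) P2=[4,6,4,0,3,5](1)
Move 4: P1 pit2 -> P1=[6,6,0,1,2,6](3) P2=[5,6,4,0,3,5](1)
Move 5: P2 pit1 -> P1=[7,6,0,1,2,6](3) P2=[5,0,5,1,4,6](2)
Move 6: P2 pit3 -> P1=[7,6,0,1,2,6](3) P2=[5,0,5,0,5,6](2)
Move 7: P1 pit0 -> P1=[0,7,1,2,3,7](4) P2=[6,0,5,0,5,6](2)

Answer: 4 2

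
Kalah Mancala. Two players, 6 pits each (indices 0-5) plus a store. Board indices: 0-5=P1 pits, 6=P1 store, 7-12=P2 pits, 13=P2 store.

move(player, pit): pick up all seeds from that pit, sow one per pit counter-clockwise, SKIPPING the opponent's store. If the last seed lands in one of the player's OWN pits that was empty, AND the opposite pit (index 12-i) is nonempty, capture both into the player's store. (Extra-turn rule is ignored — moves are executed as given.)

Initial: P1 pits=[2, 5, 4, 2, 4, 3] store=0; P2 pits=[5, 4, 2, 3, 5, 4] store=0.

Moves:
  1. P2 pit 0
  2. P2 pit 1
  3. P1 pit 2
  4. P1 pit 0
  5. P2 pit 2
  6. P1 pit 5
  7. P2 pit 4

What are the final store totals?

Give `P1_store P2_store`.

Move 1: P2 pit0 -> P1=[2,5,4,2,4,3](0) P2=[0,5,3,4,6,5](0)
Move 2: P2 pit1 -> P1=[2,5,4,2,4,3](0) P2=[0,0,4,5,7,6](1)
Move 3: P1 pit2 -> P1=[2,5,0,3,5,4](1) P2=[0,0,4,5,7,6](1)
Move 4: P1 pit0 -> P1=[0,6,0,3,5,4](7) P2=[0,0,4,0,7,6](1)
Move 5: P2 pit2 -> P1=[0,6,0,3,5,4](7) P2=[0,0,0,1,8,7](2)
Move 6: P1 pit5 -> P1=[0,6,0,3,5,0](8) P2=[1,1,1,1,8,7](2)
Move 7: P2 pit4 -> P1=[1,7,1,4,6,1](8) P2=[1,1,1,1,0,8](3)

Answer: 8 3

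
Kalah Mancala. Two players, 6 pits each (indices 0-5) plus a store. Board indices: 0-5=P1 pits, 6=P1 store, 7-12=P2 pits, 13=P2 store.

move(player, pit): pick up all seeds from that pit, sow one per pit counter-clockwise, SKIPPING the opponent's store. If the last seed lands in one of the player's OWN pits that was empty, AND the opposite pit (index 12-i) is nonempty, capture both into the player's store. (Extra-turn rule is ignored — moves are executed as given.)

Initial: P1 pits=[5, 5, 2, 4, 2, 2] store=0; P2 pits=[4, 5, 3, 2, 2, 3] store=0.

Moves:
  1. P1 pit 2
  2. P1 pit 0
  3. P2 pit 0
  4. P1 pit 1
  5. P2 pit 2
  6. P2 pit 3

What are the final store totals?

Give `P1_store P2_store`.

Answer: 1 2

Derivation:
Move 1: P1 pit2 -> P1=[5,5,0,5,3,2](0) P2=[4,5,3,2,2,3](0)
Move 2: P1 pit0 -> P1=[0,6,1,6,4,3](0) P2=[4,5,3,2,2,3](0)
Move 3: P2 pit0 -> P1=[0,6,1,6,4,3](0) P2=[0,6,4,3,3,3](0)
Move 4: P1 pit1 -> P1=[0,0,2,7,5,4](1) P2=[1,6,4,3,3,3](0)
Move 5: P2 pit2 -> P1=[0,0,2,7,5,4](1) P2=[1,6,0,4,4,4](1)
Move 6: P2 pit3 -> P1=[1,0,2,7,5,4](1) P2=[1,6,0,0,5,5](2)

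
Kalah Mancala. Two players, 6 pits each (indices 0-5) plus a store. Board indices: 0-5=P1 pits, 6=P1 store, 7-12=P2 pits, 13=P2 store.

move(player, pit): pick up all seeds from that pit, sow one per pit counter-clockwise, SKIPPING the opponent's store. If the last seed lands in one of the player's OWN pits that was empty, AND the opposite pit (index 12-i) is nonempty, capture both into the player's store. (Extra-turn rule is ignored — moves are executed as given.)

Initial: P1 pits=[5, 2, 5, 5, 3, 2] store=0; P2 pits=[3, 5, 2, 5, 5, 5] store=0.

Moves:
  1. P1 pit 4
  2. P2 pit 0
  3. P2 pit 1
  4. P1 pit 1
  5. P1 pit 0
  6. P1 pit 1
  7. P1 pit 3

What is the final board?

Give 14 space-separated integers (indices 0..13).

Move 1: P1 pit4 -> P1=[5,2,5,5,0,3](1) P2=[4,5,2,5,5,5](0)
Move 2: P2 pit0 -> P1=[5,2,5,5,0,3](1) P2=[0,6,3,6,6,5](0)
Move 3: P2 pit1 -> P1=[6,2,5,5,0,3](1) P2=[0,0,4,7,7,6](1)
Move 4: P1 pit1 -> P1=[6,0,6,6,0,3](1) P2=[0,0,4,7,7,6](1)
Move 5: P1 pit0 -> P1=[0,1,7,7,1,4](2) P2=[0,0,4,7,7,6](1)
Move 6: P1 pit1 -> P1=[0,0,8,7,1,4](2) P2=[0,0,4,7,7,6](1)
Move 7: P1 pit3 -> P1=[0,0,8,0,2,5](3) P2=[1,1,5,8,7,6](1)

Answer: 0 0 8 0 2 5 3 1 1 5 8 7 6 1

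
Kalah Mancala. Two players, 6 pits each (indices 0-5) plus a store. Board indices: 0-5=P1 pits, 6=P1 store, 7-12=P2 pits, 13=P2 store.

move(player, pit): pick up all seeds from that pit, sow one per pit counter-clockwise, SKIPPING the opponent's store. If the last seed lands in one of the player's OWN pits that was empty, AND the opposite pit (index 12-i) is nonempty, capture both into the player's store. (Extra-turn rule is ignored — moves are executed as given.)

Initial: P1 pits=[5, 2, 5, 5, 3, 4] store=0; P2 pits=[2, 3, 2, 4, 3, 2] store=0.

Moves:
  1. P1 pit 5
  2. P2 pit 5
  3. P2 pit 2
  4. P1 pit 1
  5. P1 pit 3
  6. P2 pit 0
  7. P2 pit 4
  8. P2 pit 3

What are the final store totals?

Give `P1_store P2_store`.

Answer: 2 10

Derivation:
Move 1: P1 pit5 -> P1=[5,2,5,5,3,0](1) P2=[3,4,3,4,3,2](0)
Move 2: P2 pit5 -> P1=[6,2,5,5,3,0](1) P2=[3,4,3,4,3,0](1)
Move 3: P2 pit2 -> P1=[0,2,5,5,3,0](1) P2=[3,4,0,5,4,0](8)
Move 4: P1 pit1 -> P1=[0,0,6,6,3,0](1) P2=[3,4,0,5,4,0](8)
Move 5: P1 pit3 -> P1=[0,0,6,0,4,1](2) P2=[4,5,1,5,4,0](8)
Move 6: P2 pit0 -> P1=[0,0,6,0,4,1](2) P2=[0,6,2,6,5,0](8)
Move 7: P2 pit4 -> P1=[1,1,7,0,4,1](2) P2=[0,6,2,6,0,1](9)
Move 8: P2 pit3 -> P1=[2,2,8,0,4,1](2) P2=[0,6,2,0,1,2](10)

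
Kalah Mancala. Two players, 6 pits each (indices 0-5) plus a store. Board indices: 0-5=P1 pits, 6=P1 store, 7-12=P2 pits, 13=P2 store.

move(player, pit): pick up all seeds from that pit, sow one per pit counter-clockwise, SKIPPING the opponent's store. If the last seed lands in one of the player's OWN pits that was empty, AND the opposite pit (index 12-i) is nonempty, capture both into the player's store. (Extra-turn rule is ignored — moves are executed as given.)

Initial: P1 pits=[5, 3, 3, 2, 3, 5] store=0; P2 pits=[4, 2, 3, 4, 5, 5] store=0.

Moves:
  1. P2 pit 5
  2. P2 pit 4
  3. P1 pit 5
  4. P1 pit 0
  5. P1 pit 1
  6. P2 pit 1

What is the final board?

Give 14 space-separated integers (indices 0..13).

Answer: 0 0 7 5 5 2 3 7 0 5 6 1 1 2

Derivation:
Move 1: P2 pit5 -> P1=[6,4,4,3,3,5](0) P2=[4,2,3,4,5,0](1)
Move 2: P2 pit4 -> P1=[7,5,5,3,3,5](0) P2=[4,2,3,4,0,1](2)
Move 3: P1 pit5 -> P1=[7,5,5,3,3,0](1) P2=[5,3,4,5,0,1](2)
Move 4: P1 pit0 -> P1=[0,6,6,4,4,1](2) P2=[6,3,4,5,0,1](2)
Move 5: P1 pit1 -> P1=[0,0,7,5,5,2](3) P2=[7,3,4,5,0,1](2)
Move 6: P2 pit1 -> P1=[0,0,7,5,5,2](3) P2=[7,0,5,6,1,1](2)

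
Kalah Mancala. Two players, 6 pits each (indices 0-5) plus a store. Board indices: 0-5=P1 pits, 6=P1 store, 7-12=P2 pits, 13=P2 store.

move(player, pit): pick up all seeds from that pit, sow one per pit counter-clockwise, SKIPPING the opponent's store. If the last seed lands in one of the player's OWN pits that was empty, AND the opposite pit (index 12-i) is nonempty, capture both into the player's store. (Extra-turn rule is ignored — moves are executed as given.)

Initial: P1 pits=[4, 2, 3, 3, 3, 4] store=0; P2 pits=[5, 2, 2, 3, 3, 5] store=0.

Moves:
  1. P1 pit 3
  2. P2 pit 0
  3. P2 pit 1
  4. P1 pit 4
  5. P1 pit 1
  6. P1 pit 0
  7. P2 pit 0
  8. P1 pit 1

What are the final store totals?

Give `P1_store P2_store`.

Answer: 9 0

Derivation:
Move 1: P1 pit3 -> P1=[4,2,3,0,4,5](1) P2=[5,2,2,3,3,5](0)
Move 2: P2 pit0 -> P1=[4,2,3,0,4,5](1) P2=[0,3,3,4,4,6](0)
Move 3: P2 pit1 -> P1=[4,2,3,0,4,5](1) P2=[0,0,4,5,5,6](0)
Move 4: P1 pit4 -> P1=[4,2,3,0,0,6](2) P2=[1,1,4,5,5,6](0)
Move 5: P1 pit1 -> P1=[4,0,4,0,0,6](7) P2=[1,1,0,5,5,6](0)
Move 6: P1 pit0 -> P1=[0,1,5,1,0,6](9) P2=[1,0,0,5,5,6](0)
Move 7: P2 pit0 -> P1=[0,1,5,1,0,6](9) P2=[0,1,0,5,5,6](0)
Move 8: P1 pit1 -> P1=[0,0,6,1,0,6](9) P2=[0,1,0,5,5,6](0)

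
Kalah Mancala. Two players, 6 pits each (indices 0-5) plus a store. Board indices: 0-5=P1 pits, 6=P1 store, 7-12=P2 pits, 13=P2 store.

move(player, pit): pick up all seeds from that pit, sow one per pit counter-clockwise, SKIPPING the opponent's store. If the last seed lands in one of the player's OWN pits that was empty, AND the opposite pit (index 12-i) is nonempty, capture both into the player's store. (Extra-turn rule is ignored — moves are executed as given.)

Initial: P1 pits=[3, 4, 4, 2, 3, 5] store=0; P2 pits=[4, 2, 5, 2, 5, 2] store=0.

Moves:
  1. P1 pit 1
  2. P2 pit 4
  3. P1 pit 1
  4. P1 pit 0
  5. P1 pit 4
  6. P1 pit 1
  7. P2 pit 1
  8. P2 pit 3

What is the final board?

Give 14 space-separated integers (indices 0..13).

Answer: 0 0 9 4 0 7 1 5 0 7 0 2 4 2

Derivation:
Move 1: P1 pit1 -> P1=[3,0,5,3,4,6](0) P2=[4,2,5,2,5,2](0)
Move 2: P2 pit4 -> P1=[4,1,6,3,4,6](0) P2=[4,2,5,2,0,3](1)
Move 3: P1 pit1 -> P1=[4,0,7,3,4,6](0) P2=[4,2,5,2,0,3](1)
Move 4: P1 pit0 -> P1=[0,1,8,4,5,6](0) P2=[4,2,5,2,0,3](1)
Move 5: P1 pit4 -> P1=[0,1,8,4,0,7](1) P2=[5,3,6,2,0,3](1)
Move 6: P1 pit1 -> P1=[0,0,9,4,0,7](1) P2=[5,3,6,2,0,3](1)
Move 7: P2 pit1 -> P1=[0,0,9,4,0,7](1) P2=[5,0,7,3,1,3](1)
Move 8: P2 pit3 -> P1=[0,0,9,4,0,7](1) P2=[5,0,7,0,2,4](2)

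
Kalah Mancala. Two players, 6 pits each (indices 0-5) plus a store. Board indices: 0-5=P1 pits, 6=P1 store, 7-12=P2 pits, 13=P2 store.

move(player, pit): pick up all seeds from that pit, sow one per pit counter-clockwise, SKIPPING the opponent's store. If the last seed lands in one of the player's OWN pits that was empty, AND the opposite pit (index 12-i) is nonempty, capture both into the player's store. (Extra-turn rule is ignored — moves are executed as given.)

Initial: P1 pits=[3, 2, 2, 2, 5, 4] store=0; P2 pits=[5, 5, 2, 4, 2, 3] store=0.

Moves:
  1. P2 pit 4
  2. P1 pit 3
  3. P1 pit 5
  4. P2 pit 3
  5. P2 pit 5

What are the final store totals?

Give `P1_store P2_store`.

Move 1: P2 pit4 -> P1=[3,2,2,2,5,4](0) P2=[5,5,2,4,0,4](1)
Move 2: P1 pit3 -> P1=[3,2,2,0,6,5](0) P2=[5,5,2,4,0,4](1)
Move 3: P1 pit5 -> P1=[3,2,2,0,6,0](1) P2=[6,6,3,5,0,4](1)
Move 4: P2 pit3 -> P1=[4,3,2,0,6,0](1) P2=[6,6,3,0,1,5](2)
Move 5: P2 pit5 -> P1=[5,4,3,1,6,0](1) P2=[6,6,3,0,1,0](3)

Answer: 1 3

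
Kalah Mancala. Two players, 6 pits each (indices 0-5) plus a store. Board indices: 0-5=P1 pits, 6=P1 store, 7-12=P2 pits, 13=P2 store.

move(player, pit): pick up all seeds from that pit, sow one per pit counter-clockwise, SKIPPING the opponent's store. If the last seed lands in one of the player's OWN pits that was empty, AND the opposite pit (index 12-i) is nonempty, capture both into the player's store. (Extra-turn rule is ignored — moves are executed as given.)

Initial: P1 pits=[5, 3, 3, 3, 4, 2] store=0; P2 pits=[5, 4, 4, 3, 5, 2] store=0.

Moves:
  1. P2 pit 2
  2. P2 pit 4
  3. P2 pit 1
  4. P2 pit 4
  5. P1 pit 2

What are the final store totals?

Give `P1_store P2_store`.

Answer: 1 2

Derivation:
Move 1: P2 pit2 -> P1=[5,3,3,3,4,2](0) P2=[5,4,0,4,6,3](1)
Move 2: P2 pit4 -> P1=[6,4,4,4,4,2](0) P2=[5,4,0,4,0,4](2)
Move 3: P2 pit1 -> P1=[6,4,4,4,4,2](0) P2=[5,0,1,5,1,5](2)
Move 4: P2 pit4 -> P1=[6,4,4,4,4,2](0) P2=[5,0,1,5,0,6](2)
Move 5: P1 pit2 -> P1=[6,4,0,5,5,3](1) P2=[5,0,1,5,0,6](2)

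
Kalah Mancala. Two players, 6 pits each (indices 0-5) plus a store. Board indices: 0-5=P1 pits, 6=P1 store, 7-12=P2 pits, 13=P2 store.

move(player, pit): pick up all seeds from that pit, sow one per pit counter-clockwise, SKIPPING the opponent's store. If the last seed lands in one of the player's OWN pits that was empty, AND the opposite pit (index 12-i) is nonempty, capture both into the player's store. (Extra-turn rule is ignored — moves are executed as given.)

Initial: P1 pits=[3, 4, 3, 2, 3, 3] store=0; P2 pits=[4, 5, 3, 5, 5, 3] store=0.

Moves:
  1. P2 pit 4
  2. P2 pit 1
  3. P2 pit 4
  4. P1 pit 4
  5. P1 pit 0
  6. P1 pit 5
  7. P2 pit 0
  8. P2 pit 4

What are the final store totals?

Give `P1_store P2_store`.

Answer: 2 3

Derivation:
Move 1: P2 pit4 -> P1=[4,5,4,2,3,3](0) P2=[4,5,3,5,0,4](1)
Move 2: P2 pit1 -> P1=[4,5,4,2,3,3](0) P2=[4,0,4,6,1,5](2)
Move 3: P2 pit4 -> P1=[4,5,4,2,3,3](0) P2=[4,0,4,6,0,6](2)
Move 4: P1 pit4 -> P1=[4,5,4,2,0,4](1) P2=[5,0,4,6,0,6](2)
Move 5: P1 pit0 -> P1=[0,6,5,3,1,4](1) P2=[5,0,4,6,0,6](2)
Move 6: P1 pit5 -> P1=[0,6,5,3,1,0](2) P2=[6,1,5,6,0,6](2)
Move 7: P2 pit0 -> P1=[0,6,5,3,1,0](2) P2=[0,2,6,7,1,7](3)
Move 8: P2 pit4 -> P1=[0,6,5,3,1,0](2) P2=[0,2,6,7,0,8](3)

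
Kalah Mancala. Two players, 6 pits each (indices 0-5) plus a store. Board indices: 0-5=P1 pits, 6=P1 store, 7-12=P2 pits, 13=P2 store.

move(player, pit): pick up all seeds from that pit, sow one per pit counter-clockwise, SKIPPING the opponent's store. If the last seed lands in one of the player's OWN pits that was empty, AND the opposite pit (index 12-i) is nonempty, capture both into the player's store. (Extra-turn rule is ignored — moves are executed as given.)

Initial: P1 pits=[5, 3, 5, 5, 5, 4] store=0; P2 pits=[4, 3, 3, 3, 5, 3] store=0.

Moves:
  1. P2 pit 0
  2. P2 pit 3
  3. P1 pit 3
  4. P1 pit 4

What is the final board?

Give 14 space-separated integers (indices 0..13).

Answer: 6 3 5 0 0 6 2 2 6 5 1 7 4 1

Derivation:
Move 1: P2 pit0 -> P1=[5,3,5,5,5,4](0) P2=[0,4,4,4,6,3](0)
Move 2: P2 pit3 -> P1=[6,3,5,5,5,4](0) P2=[0,4,4,0,7,4](1)
Move 3: P1 pit3 -> P1=[6,3,5,0,6,5](1) P2=[1,5,4,0,7,4](1)
Move 4: P1 pit4 -> P1=[6,3,5,0,0,6](2) P2=[2,6,5,1,7,4](1)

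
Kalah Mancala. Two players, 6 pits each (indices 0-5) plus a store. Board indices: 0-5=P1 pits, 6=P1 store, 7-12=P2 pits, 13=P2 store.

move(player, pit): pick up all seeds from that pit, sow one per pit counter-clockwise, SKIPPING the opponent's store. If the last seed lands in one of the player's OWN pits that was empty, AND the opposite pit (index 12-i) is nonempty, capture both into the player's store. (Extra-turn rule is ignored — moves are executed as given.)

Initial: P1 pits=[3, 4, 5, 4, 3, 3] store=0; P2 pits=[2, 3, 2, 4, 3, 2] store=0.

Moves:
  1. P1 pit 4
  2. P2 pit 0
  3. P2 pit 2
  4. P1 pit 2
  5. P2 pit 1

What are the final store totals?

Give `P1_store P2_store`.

Move 1: P1 pit4 -> P1=[3,4,5,4,0,4](1) P2=[3,3,2,4,3,2](0)
Move 2: P2 pit0 -> P1=[3,4,5,4,0,4](1) P2=[0,4,3,5,3,2](0)
Move 3: P2 pit2 -> P1=[3,4,5,4,0,4](1) P2=[0,4,0,6,4,3](0)
Move 4: P1 pit2 -> P1=[3,4,0,5,1,5](2) P2=[1,4,0,6,4,3](0)
Move 5: P2 pit1 -> P1=[3,4,0,5,1,5](2) P2=[1,0,1,7,5,4](0)

Answer: 2 0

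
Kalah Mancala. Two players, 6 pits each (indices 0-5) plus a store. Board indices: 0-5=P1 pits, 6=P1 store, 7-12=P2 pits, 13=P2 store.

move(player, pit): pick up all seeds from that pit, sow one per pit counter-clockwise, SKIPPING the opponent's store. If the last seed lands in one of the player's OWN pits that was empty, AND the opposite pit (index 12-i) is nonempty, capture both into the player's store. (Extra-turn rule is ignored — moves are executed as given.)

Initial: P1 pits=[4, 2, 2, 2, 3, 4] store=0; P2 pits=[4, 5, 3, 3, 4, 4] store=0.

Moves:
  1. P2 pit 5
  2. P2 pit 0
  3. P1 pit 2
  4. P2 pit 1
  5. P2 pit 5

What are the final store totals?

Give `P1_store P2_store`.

Move 1: P2 pit5 -> P1=[5,3,3,2,3,4](0) P2=[4,5,3,3,4,0](1)
Move 2: P2 pit0 -> P1=[5,3,3,2,3,4](0) P2=[0,6,4,4,5,0](1)
Move 3: P1 pit2 -> P1=[5,3,0,3,4,5](0) P2=[0,6,4,4,5,0](1)
Move 4: P2 pit1 -> P1=[6,3,0,3,4,5](0) P2=[0,0,5,5,6,1](2)
Move 5: P2 pit5 -> P1=[6,3,0,3,4,5](0) P2=[0,0,5,5,6,0](3)

Answer: 0 3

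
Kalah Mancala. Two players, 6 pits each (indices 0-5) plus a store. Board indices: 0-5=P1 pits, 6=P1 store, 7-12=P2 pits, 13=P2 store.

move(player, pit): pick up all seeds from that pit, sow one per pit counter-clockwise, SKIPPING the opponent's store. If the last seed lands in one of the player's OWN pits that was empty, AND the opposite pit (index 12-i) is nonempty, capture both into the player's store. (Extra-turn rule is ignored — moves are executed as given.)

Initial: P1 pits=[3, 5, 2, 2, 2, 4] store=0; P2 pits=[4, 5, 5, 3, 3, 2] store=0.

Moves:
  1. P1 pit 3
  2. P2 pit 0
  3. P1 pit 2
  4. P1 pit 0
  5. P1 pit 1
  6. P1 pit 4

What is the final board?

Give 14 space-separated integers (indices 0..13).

Move 1: P1 pit3 -> P1=[3,5,2,0,3,5](0) P2=[4,5,5,3,3,2](0)
Move 2: P2 pit0 -> P1=[3,5,2,0,3,5](0) P2=[0,6,6,4,4,2](0)
Move 3: P1 pit2 -> P1=[3,5,0,1,4,5](0) P2=[0,6,6,4,4,2](0)
Move 4: P1 pit0 -> P1=[0,6,1,2,4,5](0) P2=[0,6,6,4,4,2](0)
Move 5: P1 pit1 -> P1=[0,0,2,3,5,6](1) P2=[1,6,6,4,4,2](0)
Move 6: P1 pit4 -> P1=[0,0,2,3,0,7](2) P2=[2,7,7,4,4,2](0)

Answer: 0 0 2 3 0 7 2 2 7 7 4 4 2 0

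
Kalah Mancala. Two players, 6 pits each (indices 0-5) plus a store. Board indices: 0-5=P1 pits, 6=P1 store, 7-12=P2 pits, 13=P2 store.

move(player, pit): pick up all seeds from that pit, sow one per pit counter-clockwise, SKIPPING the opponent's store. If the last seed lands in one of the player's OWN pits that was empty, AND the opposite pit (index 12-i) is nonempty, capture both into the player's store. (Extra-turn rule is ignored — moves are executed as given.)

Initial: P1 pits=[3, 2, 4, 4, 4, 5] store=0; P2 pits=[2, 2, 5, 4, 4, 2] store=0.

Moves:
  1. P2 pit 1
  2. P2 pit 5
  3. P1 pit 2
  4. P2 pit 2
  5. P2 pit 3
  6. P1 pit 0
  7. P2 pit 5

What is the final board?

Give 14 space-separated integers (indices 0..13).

Answer: 1 5 2 6 6 7 2 2 0 0 0 6 0 4

Derivation:
Move 1: P2 pit1 -> P1=[3,2,4,4,4,5](0) P2=[2,0,6,5,4,2](0)
Move 2: P2 pit5 -> P1=[4,2,4,4,4,5](0) P2=[2,0,6,5,4,0](1)
Move 3: P1 pit2 -> P1=[4,2,0,5,5,6](1) P2=[2,0,6,5,4,0](1)
Move 4: P2 pit2 -> P1=[5,3,0,5,5,6](1) P2=[2,0,0,6,5,1](2)
Move 5: P2 pit3 -> P1=[6,4,1,5,5,6](1) P2=[2,0,0,0,6,2](3)
Move 6: P1 pit0 -> P1=[0,5,2,6,6,7](2) P2=[2,0,0,0,6,2](3)
Move 7: P2 pit5 -> P1=[1,5,2,6,6,7](2) P2=[2,0,0,0,6,0](4)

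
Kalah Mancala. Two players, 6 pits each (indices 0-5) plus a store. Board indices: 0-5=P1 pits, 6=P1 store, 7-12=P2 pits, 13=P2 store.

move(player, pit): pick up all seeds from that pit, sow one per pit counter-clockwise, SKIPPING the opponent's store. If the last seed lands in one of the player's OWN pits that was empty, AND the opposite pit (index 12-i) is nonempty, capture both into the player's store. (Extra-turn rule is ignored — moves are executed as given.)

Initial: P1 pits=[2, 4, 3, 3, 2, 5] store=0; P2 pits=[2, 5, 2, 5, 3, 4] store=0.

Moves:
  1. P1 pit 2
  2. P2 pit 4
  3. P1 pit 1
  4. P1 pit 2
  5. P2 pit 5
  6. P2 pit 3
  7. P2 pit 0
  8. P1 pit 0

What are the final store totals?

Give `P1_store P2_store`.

Move 1: P1 pit2 -> P1=[2,4,0,4,3,6](0) P2=[2,5,2,5,3,4](0)
Move 2: P2 pit4 -> P1=[3,4,0,4,3,6](0) P2=[2,5,2,5,0,5](1)
Move 3: P1 pit1 -> P1=[3,0,1,5,4,7](0) P2=[2,5,2,5,0,5](1)
Move 4: P1 pit2 -> P1=[3,0,0,6,4,7](0) P2=[2,5,2,5,0,5](1)
Move 5: P2 pit5 -> P1=[4,1,1,7,4,7](0) P2=[2,5,2,5,0,0](2)
Move 6: P2 pit3 -> P1=[5,2,1,7,4,7](0) P2=[2,5,2,0,1,1](3)
Move 7: P2 pit0 -> P1=[5,2,1,7,4,7](0) P2=[0,6,3,0,1,1](3)
Move 8: P1 pit0 -> P1=[0,3,2,8,5,8](0) P2=[0,6,3,0,1,1](3)

Answer: 0 3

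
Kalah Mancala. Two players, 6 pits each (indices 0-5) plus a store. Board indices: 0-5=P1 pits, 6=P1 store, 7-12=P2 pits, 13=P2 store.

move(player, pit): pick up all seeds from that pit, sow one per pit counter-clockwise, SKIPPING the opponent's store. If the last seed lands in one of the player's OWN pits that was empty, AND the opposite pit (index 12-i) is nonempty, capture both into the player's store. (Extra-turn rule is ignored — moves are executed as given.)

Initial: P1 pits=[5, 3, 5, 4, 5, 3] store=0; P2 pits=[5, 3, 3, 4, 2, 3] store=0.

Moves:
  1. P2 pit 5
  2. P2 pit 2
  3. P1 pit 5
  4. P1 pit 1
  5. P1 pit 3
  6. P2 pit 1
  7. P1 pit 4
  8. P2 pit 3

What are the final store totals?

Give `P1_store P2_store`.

Answer: 10 10

Derivation:
Move 1: P2 pit5 -> P1=[6,4,5,4,5,3](0) P2=[5,3,3,4,2,0](1)
Move 2: P2 pit2 -> P1=[0,4,5,4,5,3](0) P2=[5,3,0,5,3,0](8)
Move 3: P1 pit5 -> P1=[0,4,5,4,5,0](1) P2=[6,4,0,5,3,0](8)
Move 4: P1 pit1 -> P1=[0,0,6,5,6,0](8) P2=[0,4,0,5,3,0](8)
Move 5: P1 pit3 -> P1=[0,0,6,0,7,1](9) P2=[1,5,0,5,3,0](8)
Move 6: P2 pit1 -> P1=[0,0,6,0,7,1](9) P2=[1,0,1,6,4,1](9)
Move 7: P1 pit4 -> P1=[0,0,6,0,0,2](10) P2=[2,1,2,7,5,1](9)
Move 8: P2 pit3 -> P1=[1,1,7,1,0,2](10) P2=[2,1,2,0,6,2](10)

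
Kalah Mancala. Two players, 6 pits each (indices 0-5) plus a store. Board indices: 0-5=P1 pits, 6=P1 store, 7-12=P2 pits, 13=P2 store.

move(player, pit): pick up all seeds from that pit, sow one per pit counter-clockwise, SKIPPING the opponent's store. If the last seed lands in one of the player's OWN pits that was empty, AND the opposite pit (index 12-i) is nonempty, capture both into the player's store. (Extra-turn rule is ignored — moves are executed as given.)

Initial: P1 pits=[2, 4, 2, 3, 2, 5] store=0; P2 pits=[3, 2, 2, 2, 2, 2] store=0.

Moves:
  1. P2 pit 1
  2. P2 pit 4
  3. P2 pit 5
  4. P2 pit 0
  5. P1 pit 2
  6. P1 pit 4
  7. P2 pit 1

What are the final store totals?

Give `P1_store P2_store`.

Answer: 1 2

Derivation:
Move 1: P2 pit1 -> P1=[2,4,2,3,2,5](0) P2=[3,0,3,3,2,2](0)
Move 2: P2 pit4 -> P1=[2,4,2,3,2,5](0) P2=[3,0,3,3,0,3](1)
Move 3: P2 pit5 -> P1=[3,5,2,3,2,5](0) P2=[3,0,3,3,0,0](2)
Move 4: P2 pit0 -> P1=[3,5,2,3,2,5](0) P2=[0,1,4,4,0,0](2)
Move 5: P1 pit2 -> P1=[3,5,0,4,3,5](0) P2=[0,1,4,4,0,0](2)
Move 6: P1 pit4 -> P1=[3,5,0,4,0,6](1) P2=[1,1,4,4,0,0](2)
Move 7: P2 pit1 -> P1=[3,5,0,4,0,6](1) P2=[1,0,5,4,0,0](2)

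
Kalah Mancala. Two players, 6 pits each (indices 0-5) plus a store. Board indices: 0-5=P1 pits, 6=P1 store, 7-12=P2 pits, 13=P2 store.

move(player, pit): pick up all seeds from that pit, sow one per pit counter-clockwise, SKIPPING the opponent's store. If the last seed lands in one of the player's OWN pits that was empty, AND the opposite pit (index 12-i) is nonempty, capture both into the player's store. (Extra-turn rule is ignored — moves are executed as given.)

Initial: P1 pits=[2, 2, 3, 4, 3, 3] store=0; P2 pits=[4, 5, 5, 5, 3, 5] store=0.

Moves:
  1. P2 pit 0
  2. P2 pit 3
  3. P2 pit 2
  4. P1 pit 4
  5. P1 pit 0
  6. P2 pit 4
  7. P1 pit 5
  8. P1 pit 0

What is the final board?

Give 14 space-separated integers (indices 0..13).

Answer: 0 7 6 6 0 0 9 2 1 1 1 0 8 3

Derivation:
Move 1: P2 pit0 -> P1=[2,2,3,4,3,3](0) P2=[0,6,6,6,4,5](0)
Move 2: P2 pit3 -> P1=[3,3,4,4,3,3](0) P2=[0,6,6,0,5,6](1)
Move 3: P2 pit2 -> P1=[4,4,4,4,3,3](0) P2=[0,6,0,1,6,7](2)
Move 4: P1 pit4 -> P1=[4,4,4,4,0,4](1) P2=[1,6,0,1,6,7](2)
Move 5: P1 pit0 -> P1=[0,5,5,5,0,4](8) P2=[1,0,0,1,6,7](2)
Move 6: P2 pit4 -> P1=[1,6,6,6,0,4](8) P2=[1,0,0,1,0,8](3)
Move 7: P1 pit5 -> P1=[1,6,6,6,0,0](9) P2=[2,1,1,1,0,8](3)
Move 8: P1 pit0 -> P1=[0,7,6,6,0,0](9) P2=[2,1,1,1,0,8](3)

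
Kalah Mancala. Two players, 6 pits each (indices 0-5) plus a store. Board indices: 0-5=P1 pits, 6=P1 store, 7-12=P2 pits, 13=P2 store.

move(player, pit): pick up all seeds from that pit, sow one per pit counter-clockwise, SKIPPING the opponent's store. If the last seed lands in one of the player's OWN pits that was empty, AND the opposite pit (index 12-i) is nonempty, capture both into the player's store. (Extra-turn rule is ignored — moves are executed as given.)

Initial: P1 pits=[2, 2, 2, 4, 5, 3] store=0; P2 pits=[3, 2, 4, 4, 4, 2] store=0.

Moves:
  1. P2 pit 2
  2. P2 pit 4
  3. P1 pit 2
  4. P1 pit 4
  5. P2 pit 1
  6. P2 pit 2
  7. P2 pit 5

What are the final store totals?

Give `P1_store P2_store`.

Answer: 1 7

Derivation:
Move 1: P2 pit2 -> P1=[2,2,2,4,5,3](0) P2=[3,2,0,5,5,3](1)
Move 2: P2 pit4 -> P1=[3,3,3,4,5,3](0) P2=[3,2,0,5,0,4](2)
Move 3: P1 pit2 -> P1=[3,3,0,5,6,4](0) P2=[3,2,0,5,0,4](2)
Move 4: P1 pit4 -> P1=[3,3,0,5,0,5](1) P2=[4,3,1,6,0,4](2)
Move 5: P2 pit1 -> P1=[3,0,0,5,0,5](1) P2=[4,0,2,7,0,4](6)
Move 6: P2 pit2 -> P1=[3,0,0,5,0,5](1) P2=[4,0,0,8,1,4](6)
Move 7: P2 pit5 -> P1=[4,1,1,5,0,5](1) P2=[4,0,0,8,1,0](7)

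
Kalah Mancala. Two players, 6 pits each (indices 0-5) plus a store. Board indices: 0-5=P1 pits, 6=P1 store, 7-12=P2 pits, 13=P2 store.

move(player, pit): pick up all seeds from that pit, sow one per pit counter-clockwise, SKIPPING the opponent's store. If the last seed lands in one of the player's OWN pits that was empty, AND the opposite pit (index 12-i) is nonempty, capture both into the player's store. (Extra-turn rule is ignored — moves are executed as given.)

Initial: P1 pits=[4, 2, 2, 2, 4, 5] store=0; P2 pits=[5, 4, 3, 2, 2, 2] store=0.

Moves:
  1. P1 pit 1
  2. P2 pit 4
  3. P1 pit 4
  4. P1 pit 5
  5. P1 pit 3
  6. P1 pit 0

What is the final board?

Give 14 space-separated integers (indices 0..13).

Move 1: P1 pit1 -> P1=[4,0,3,3,4,5](0) P2=[5,4,3,2,2,2](0)
Move 2: P2 pit4 -> P1=[4,0,3,3,4,5](0) P2=[5,4,3,2,0,3](1)
Move 3: P1 pit4 -> P1=[4,0,3,3,0,6](1) P2=[6,5,3,2,0,3](1)
Move 4: P1 pit5 -> P1=[4,0,3,3,0,0](2) P2=[7,6,4,3,1,3](1)
Move 5: P1 pit3 -> P1=[4,0,3,0,1,1](3) P2=[7,6,4,3,1,3](1)
Move 6: P1 pit0 -> P1=[0,1,4,1,2,1](3) P2=[7,6,4,3,1,3](1)

Answer: 0 1 4 1 2 1 3 7 6 4 3 1 3 1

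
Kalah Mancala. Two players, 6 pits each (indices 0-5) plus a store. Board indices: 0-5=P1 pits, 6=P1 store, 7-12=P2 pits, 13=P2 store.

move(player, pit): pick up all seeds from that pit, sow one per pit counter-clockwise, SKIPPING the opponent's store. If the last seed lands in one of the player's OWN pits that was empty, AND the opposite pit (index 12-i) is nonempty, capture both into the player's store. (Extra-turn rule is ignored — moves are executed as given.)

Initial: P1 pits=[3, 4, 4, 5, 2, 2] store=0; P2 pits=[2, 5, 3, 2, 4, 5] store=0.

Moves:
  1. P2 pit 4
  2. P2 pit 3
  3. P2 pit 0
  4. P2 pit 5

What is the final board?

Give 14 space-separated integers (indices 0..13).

Answer: 5 6 5 6 3 3 0 0 6 4 0 1 0 2

Derivation:
Move 1: P2 pit4 -> P1=[4,5,4,5,2,2](0) P2=[2,5,3,2,0,6](1)
Move 2: P2 pit3 -> P1=[4,5,4,5,2,2](0) P2=[2,5,3,0,1,7](1)
Move 3: P2 pit0 -> P1=[4,5,4,5,2,2](0) P2=[0,6,4,0,1,7](1)
Move 4: P2 pit5 -> P1=[5,6,5,6,3,3](0) P2=[0,6,4,0,1,0](2)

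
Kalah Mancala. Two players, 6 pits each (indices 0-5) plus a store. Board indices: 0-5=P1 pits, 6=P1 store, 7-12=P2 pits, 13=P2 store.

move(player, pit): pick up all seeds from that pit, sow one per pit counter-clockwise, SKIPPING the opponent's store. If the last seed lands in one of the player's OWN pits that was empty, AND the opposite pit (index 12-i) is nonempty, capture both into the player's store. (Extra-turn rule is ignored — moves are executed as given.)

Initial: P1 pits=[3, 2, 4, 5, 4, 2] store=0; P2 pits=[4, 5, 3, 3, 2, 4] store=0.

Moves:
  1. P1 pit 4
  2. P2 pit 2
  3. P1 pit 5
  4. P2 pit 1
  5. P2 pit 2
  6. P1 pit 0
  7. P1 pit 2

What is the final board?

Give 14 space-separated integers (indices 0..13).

Move 1: P1 pit4 -> P1=[3,2,4,5,0,3](1) P2=[5,6,3,3,2,4](0)
Move 2: P2 pit2 -> P1=[3,2,4,5,0,3](1) P2=[5,6,0,4,3,5](0)
Move 3: P1 pit5 -> P1=[3,2,4,5,0,0](2) P2=[6,7,0,4,3,5](0)
Move 4: P2 pit1 -> P1=[4,3,4,5,0,0](2) P2=[6,0,1,5,4,6](1)
Move 5: P2 pit2 -> P1=[4,3,4,5,0,0](2) P2=[6,0,0,6,4,6](1)
Move 6: P1 pit0 -> P1=[0,4,5,6,1,0](2) P2=[6,0,0,6,4,6](1)
Move 7: P1 pit2 -> P1=[0,4,0,7,2,1](3) P2=[7,0,0,6,4,6](1)

Answer: 0 4 0 7 2 1 3 7 0 0 6 4 6 1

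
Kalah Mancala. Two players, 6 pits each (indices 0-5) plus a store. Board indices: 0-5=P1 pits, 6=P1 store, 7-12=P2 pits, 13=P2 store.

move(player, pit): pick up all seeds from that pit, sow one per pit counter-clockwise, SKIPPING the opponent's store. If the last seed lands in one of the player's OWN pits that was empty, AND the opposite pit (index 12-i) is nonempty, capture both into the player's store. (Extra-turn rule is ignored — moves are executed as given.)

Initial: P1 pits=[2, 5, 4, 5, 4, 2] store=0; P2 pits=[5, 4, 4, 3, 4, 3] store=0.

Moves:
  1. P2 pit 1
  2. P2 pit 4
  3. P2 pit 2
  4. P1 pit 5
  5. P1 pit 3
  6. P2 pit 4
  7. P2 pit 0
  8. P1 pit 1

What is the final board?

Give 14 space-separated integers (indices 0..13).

Answer: 5 0 6 1 6 2 3 1 2 1 6 1 8 3

Derivation:
Move 1: P2 pit1 -> P1=[2,5,4,5,4,2](0) P2=[5,0,5,4,5,4](0)
Move 2: P2 pit4 -> P1=[3,6,5,5,4,2](0) P2=[5,0,5,4,0,5](1)
Move 3: P2 pit2 -> P1=[4,6,5,5,4,2](0) P2=[5,0,0,5,1,6](2)
Move 4: P1 pit5 -> P1=[4,6,5,5,4,0](1) P2=[6,0,0,5,1,6](2)
Move 5: P1 pit3 -> P1=[4,6,5,0,5,1](2) P2=[7,1,0,5,1,6](2)
Move 6: P2 pit4 -> P1=[4,6,5,0,5,1](2) P2=[7,1,0,5,0,7](2)
Move 7: P2 pit0 -> P1=[5,6,5,0,5,1](2) P2=[0,2,1,6,1,8](3)
Move 8: P1 pit1 -> P1=[5,0,6,1,6,2](3) P2=[1,2,1,6,1,8](3)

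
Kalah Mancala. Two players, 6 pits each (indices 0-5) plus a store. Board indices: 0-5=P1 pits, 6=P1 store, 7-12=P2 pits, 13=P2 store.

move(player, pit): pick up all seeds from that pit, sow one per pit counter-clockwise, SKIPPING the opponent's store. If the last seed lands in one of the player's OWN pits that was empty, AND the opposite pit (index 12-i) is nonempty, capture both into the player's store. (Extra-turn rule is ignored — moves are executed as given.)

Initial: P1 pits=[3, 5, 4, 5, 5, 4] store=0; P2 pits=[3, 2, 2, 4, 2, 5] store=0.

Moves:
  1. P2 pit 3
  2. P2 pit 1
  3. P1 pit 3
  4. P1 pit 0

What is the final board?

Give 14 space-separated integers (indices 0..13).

Move 1: P2 pit3 -> P1=[4,5,4,5,5,4](0) P2=[3,2,2,0,3,6](1)
Move 2: P2 pit1 -> P1=[4,5,0,5,5,4](0) P2=[3,0,3,0,3,6](6)
Move 3: P1 pit3 -> P1=[4,5,0,0,6,5](1) P2=[4,1,3,0,3,6](6)
Move 4: P1 pit0 -> P1=[0,6,1,1,7,5](1) P2=[4,1,3,0,3,6](6)

Answer: 0 6 1 1 7 5 1 4 1 3 0 3 6 6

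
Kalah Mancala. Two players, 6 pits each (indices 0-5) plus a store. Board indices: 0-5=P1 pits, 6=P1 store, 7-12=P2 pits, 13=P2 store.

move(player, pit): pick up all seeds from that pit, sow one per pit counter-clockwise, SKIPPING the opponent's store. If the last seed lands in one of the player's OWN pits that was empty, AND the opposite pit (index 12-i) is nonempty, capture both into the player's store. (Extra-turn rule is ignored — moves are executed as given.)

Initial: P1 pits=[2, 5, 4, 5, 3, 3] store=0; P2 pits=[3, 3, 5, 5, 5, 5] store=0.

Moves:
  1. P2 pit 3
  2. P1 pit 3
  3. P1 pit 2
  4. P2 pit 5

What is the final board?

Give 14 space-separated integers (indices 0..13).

Answer: 4 7 1 2 6 5 2 4 4 5 0 6 0 2

Derivation:
Move 1: P2 pit3 -> P1=[3,6,4,5,3,3](0) P2=[3,3,5,0,6,6](1)
Move 2: P1 pit3 -> P1=[3,6,4,0,4,4](1) P2=[4,4,5,0,6,6](1)
Move 3: P1 pit2 -> P1=[3,6,0,1,5,5](2) P2=[4,4,5,0,6,6](1)
Move 4: P2 pit5 -> P1=[4,7,1,2,6,5](2) P2=[4,4,5,0,6,0](2)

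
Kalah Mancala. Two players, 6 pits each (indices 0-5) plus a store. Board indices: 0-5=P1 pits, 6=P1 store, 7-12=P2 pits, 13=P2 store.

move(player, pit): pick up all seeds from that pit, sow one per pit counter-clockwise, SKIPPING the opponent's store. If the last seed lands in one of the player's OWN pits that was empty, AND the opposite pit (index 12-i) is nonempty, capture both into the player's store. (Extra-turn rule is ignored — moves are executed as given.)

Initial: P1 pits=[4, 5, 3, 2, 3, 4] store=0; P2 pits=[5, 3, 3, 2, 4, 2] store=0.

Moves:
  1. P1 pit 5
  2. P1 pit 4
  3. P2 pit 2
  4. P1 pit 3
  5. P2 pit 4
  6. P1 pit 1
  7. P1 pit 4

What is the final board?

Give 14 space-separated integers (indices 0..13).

Move 1: P1 pit5 -> P1=[4,5,3,2,3,0](1) P2=[6,4,4,2,4,2](0)
Move 2: P1 pit4 -> P1=[4,5,3,2,0,1](2) P2=[7,4,4,2,4,2](0)
Move 3: P2 pit2 -> P1=[4,5,3,2,0,1](2) P2=[7,4,0,3,5,3](1)
Move 4: P1 pit3 -> P1=[4,5,3,0,1,2](2) P2=[7,4,0,3,5,3](1)
Move 5: P2 pit4 -> P1=[5,6,4,0,1,2](2) P2=[7,4,0,3,0,4](2)
Move 6: P1 pit1 -> P1=[5,0,5,1,2,3](3) P2=[8,4,0,3,0,4](2)
Move 7: P1 pit4 -> P1=[5,0,5,1,0,4](4) P2=[8,4,0,3,0,4](2)

Answer: 5 0 5 1 0 4 4 8 4 0 3 0 4 2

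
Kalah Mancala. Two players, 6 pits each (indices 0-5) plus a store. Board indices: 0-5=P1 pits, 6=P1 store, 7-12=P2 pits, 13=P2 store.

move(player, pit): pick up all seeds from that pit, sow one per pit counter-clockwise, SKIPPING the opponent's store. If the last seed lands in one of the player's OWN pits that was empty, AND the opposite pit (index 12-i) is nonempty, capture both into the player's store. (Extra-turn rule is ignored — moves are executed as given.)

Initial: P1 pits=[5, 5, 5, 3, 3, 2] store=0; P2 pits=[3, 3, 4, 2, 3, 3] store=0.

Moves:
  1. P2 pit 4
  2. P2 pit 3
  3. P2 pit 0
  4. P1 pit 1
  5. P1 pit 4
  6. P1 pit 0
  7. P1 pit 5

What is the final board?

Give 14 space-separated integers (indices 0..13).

Answer: 0 1 2 5 1 0 4 2 6 6 1 1 5 7

Derivation:
Move 1: P2 pit4 -> P1=[6,5,5,3,3,2](0) P2=[3,3,4,2,0,4](1)
Move 2: P2 pit3 -> P1=[6,5,5,3,3,2](0) P2=[3,3,4,0,1,5](1)
Move 3: P2 pit0 -> P1=[6,5,0,3,3,2](0) P2=[0,4,5,0,1,5](7)
Move 4: P1 pit1 -> P1=[6,0,1,4,4,3](1) P2=[0,4,5,0,1,5](7)
Move 5: P1 pit4 -> P1=[6,0,1,4,0,4](2) P2=[1,5,5,0,1,5](7)
Move 6: P1 pit0 -> P1=[0,1,2,5,1,5](3) P2=[1,5,5,0,1,5](7)
Move 7: P1 pit5 -> P1=[0,1,2,5,1,0](4) P2=[2,6,6,1,1,5](7)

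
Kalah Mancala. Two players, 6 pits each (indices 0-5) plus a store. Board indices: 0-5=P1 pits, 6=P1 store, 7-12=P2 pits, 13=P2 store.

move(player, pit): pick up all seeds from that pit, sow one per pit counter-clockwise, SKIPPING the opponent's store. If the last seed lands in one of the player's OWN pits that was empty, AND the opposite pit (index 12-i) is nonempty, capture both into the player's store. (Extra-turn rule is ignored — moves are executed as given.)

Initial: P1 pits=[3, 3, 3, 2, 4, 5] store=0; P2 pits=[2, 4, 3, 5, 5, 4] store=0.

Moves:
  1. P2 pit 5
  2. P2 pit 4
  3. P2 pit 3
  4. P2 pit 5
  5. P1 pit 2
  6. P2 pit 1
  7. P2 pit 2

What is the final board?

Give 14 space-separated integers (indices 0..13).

Move 1: P2 pit5 -> P1=[4,4,4,2,4,5](0) P2=[2,4,3,5,5,0](1)
Move 2: P2 pit4 -> P1=[5,5,5,2,4,5](0) P2=[2,4,3,5,0,1](2)
Move 3: P2 pit3 -> P1=[6,6,5,2,4,5](0) P2=[2,4,3,0,1,2](3)
Move 4: P2 pit5 -> P1=[7,6,5,2,4,5](0) P2=[2,4,3,0,1,0](4)
Move 5: P1 pit2 -> P1=[7,6,0,3,5,6](1) P2=[3,4,3,0,1,0](4)
Move 6: P2 pit1 -> P1=[0,6,0,3,5,6](1) P2=[3,0,4,1,2,0](12)
Move 7: P2 pit2 -> P1=[0,6,0,3,5,6](1) P2=[3,0,0,2,3,1](13)

Answer: 0 6 0 3 5 6 1 3 0 0 2 3 1 13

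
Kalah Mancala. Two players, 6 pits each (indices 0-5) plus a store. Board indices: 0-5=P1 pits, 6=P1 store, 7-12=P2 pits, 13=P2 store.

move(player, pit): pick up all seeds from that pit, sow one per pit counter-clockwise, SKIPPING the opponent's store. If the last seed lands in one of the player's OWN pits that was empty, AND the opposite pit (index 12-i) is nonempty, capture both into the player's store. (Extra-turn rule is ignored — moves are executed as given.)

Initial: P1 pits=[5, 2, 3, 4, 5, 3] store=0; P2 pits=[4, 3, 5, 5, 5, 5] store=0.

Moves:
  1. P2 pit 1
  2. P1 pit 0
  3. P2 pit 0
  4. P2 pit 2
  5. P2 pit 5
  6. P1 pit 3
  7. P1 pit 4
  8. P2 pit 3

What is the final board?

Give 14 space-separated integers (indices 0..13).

Answer: 3 6 7 1 1 7 2 2 3 2 0 10 2 3

Derivation:
Move 1: P2 pit1 -> P1=[5,2,3,4,5,3](0) P2=[4,0,6,6,6,5](0)
Move 2: P1 pit0 -> P1=[0,3,4,5,6,4](0) P2=[4,0,6,6,6,5](0)
Move 3: P2 pit0 -> P1=[0,3,4,5,6,4](0) P2=[0,1,7,7,7,5](0)
Move 4: P2 pit2 -> P1=[1,4,5,5,6,4](0) P2=[0,1,0,8,8,6](1)
Move 5: P2 pit5 -> P1=[2,5,6,6,7,4](0) P2=[0,1,0,8,8,0](2)
Move 6: P1 pit3 -> P1=[2,5,6,0,8,5](1) P2=[1,2,1,8,8,0](2)
Move 7: P1 pit4 -> P1=[2,5,6,0,0,6](2) P2=[2,3,2,9,9,1](2)
Move 8: P2 pit3 -> P1=[3,6,7,1,1,7](2) P2=[2,3,2,0,10,2](3)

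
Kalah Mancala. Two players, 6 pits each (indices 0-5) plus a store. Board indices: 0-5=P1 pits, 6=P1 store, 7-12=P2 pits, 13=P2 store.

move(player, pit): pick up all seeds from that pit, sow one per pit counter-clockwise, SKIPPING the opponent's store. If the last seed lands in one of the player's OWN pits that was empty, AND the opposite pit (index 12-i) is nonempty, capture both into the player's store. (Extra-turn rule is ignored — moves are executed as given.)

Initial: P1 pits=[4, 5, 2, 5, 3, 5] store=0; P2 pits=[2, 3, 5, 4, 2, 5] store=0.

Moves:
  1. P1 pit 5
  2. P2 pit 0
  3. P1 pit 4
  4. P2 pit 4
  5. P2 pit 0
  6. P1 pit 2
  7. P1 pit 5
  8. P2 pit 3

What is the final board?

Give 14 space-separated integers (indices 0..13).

Answer: 5 6 1 6 0 0 10 0 0 7 0 1 7 2

Derivation:
Move 1: P1 pit5 -> P1=[4,5,2,5,3,0](1) P2=[3,4,6,5,2,5](0)
Move 2: P2 pit0 -> P1=[4,5,2,5,3,0](1) P2=[0,5,7,6,2,5](0)
Move 3: P1 pit4 -> P1=[4,5,2,5,0,1](2) P2=[1,5,7,6,2,5](0)
Move 4: P2 pit4 -> P1=[4,5,2,5,0,1](2) P2=[1,5,7,6,0,6](1)
Move 5: P2 pit0 -> P1=[4,5,2,5,0,1](2) P2=[0,6,7,6,0,6](1)
Move 6: P1 pit2 -> P1=[4,5,0,6,0,1](9) P2=[0,0,7,6,0,6](1)
Move 7: P1 pit5 -> P1=[4,5,0,6,0,0](10) P2=[0,0,7,6,0,6](1)
Move 8: P2 pit3 -> P1=[5,6,1,6,0,0](10) P2=[0,0,7,0,1,7](2)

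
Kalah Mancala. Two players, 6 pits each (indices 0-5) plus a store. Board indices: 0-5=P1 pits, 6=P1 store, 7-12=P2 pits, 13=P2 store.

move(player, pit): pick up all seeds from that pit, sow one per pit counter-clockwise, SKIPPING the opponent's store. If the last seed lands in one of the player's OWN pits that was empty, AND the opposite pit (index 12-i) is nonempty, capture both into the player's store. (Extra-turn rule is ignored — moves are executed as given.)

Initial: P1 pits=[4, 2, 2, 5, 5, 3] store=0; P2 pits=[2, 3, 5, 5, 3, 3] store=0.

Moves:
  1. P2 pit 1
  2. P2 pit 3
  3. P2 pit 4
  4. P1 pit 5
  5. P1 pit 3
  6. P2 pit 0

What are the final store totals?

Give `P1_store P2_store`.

Move 1: P2 pit1 -> P1=[4,2,2,5,5,3](0) P2=[2,0,6,6,4,3](0)
Move 2: P2 pit3 -> P1=[5,3,3,5,5,3](0) P2=[2,0,6,0,5,4](1)
Move 3: P2 pit4 -> P1=[6,4,4,5,5,3](0) P2=[2,0,6,0,0,5](2)
Move 4: P1 pit5 -> P1=[6,4,4,5,5,0](1) P2=[3,1,6,0,0,5](2)
Move 5: P1 pit3 -> P1=[6,4,4,0,6,1](2) P2=[4,2,6,0,0,5](2)
Move 6: P2 pit0 -> P1=[6,0,4,0,6,1](2) P2=[0,3,7,1,0,5](7)

Answer: 2 7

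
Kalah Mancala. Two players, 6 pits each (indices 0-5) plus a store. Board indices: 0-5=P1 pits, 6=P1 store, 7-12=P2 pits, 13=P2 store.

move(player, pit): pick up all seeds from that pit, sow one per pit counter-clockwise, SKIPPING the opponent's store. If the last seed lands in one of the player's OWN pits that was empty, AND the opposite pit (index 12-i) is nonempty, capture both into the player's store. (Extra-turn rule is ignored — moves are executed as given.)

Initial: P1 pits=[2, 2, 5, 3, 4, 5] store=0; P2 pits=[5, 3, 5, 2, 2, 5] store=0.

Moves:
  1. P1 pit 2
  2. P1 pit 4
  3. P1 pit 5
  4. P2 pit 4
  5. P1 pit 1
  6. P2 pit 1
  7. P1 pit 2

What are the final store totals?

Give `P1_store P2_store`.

Move 1: P1 pit2 -> P1=[2,2,0,4,5,6](1) P2=[6,3,5,2,2,5](0)
Move 2: P1 pit4 -> P1=[2,2,0,4,0,7](2) P2=[7,4,6,2,2,5](0)
Move 3: P1 pit5 -> P1=[2,2,0,4,0,0](3) P2=[8,5,7,3,3,6](0)
Move 4: P2 pit4 -> P1=[3,2,0,4,0,0](3) P2=[8,5,7,3,0,7](1)
Move 5: P1 pit1 -> P1=[3,0,1,5,0,0](3) P2=[8,5,7,3,0,7](1)
Move 6: P2 pit1 -> P1=[3,0,1,5,0,0](3) P2=[8,0,8,4,1,8](2)
Move 7: P1 pit2 -> P1=[3,0,0,6,0,0](3) P2=[8,0,8,4,1,8](2)

Answer: 3 2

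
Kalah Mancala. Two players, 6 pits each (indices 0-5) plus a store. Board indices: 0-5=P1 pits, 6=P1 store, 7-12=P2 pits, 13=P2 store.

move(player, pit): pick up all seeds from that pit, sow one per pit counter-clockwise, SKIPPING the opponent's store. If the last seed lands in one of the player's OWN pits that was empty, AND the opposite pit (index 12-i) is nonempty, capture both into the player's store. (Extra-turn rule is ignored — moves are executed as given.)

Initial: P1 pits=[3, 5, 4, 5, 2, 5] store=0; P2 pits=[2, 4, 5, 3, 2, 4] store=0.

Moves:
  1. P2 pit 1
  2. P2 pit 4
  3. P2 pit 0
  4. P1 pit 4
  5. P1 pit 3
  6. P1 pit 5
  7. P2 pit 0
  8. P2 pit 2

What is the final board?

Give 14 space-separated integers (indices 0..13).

Move 1: P2 pit1 -> P1=[3,5,4,5,2,5](0) P2=[2,0,6,4,3,5](0)
Move 2: P2 pit4 -> P1=[4,5,4,5,2,5](0) P2=[2,0,6,4,0,6](1)
Move 3: P2 pit0 -> P1=[4,5,4,5,2,5](0) P2=[0,1,7,4,0,6](1)
Move 4: P1 pit4 -> P1=[4,5,4,5,0,6](1) P2=[0,1,7,4,0,6](1)
Move 5: P1 pit3 -> P1=[4,5,4,0,1,7](2) P2=[1,2,7,4,0,6](1)
Move 6: P1 pit5 -> P1=[4,5,4,0,1,0](3) P2=[2,3,8,5,1,7](1)
Move 7: P2 pit0 -> P1=[4,5,4,0,1,0](3) P2=[0,4,9,5,1,7](1)
Move 8: P2 pit2 -> P1=[5,6,5,1,2,0](3) P2=[0,4,0,6,2,8](2)

Answer: 5 6 5 1 2 0 3 0 4 0 6 2 8 2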